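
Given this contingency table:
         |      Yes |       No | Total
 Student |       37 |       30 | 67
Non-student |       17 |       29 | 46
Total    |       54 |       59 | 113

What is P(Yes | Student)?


P(Yes | Student) = 37/(37+30) = 37/67

P(Yes|Student) = 37/67 ≈ 55.22%


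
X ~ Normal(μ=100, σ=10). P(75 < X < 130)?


z₁=(75-100)/10=-2.5, z₂=(130-100)/10=3.0
P = Φ(3.0) - Φ(-2.5) = 0.998650 - 0.006210 = 0.992440 ≈ 0.9924

P(75 < X < 130) ≈ 0.9924


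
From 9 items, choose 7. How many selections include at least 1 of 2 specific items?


Complement: C(9,7) - C(7,7) = 36 - 1 = 35

35


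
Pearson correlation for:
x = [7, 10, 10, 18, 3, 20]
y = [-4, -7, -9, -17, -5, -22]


n=6, Σx=68, Σy=-64, Σxy=-949, Σx²=982, Σy²=944
r = (6×(-949) - 68×(-64))/√((6×982 - 68²)(6×944 - (-64)²))
= -1342/√(1268×1568) = -1342/√1988224 ≈ -1342/1410.0440 ≈ -0.9517

r ≈ -0.9517


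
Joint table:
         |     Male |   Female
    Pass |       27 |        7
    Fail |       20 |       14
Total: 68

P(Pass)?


P(Pass) = (27+7)/68 = 34/68 = 1/2

P(Pass) = 1/2 ≈ 50.00%


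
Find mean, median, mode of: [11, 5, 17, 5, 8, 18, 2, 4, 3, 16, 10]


Sorted: [2, 3, 4, 5, 5, 8, 10, 11, 16, 17, 18]
Mean = 99/11 = 9
Median = 8
Freq: {11: 1, 5: 2, 17: 1, 8: 1, 18: 1, 2: 1, 4: 1, 3: 1, 16: 1, 10: 1}
Mode: [5]

Mean=9, Median=8, Mode=5


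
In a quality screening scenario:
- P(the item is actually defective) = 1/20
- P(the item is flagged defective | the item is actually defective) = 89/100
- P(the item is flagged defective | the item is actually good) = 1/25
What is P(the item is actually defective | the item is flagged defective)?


Using Bayes' theorem:
P(A|B) = P(B|A)·P(A) / P(B)

P(the item is flagged defective) = 89/100 × 1/20 + 1/25 × 19/20
= 89/2000 + 19/500 = 33/400

P(the item is actually defective|the item is flagged defective) = (89/2000) / (33/400) = 89/165

P(the item is actually defective|the item is flagged defective) = 89/165 ≈ 53.94%


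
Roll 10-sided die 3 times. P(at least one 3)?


P(no 3)^3 = (9/10)^3 = 729/1000
P(≥1) = 1 - 729/1000 = 271/1000

P = 271/1000 ≈ 27.10%


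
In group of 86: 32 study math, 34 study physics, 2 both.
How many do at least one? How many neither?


|A∪B| = 32+34-2 = 64
Neither = 86-64 = 22

At least one: 64; Neither: 22


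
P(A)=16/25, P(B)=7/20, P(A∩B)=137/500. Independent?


P(A)×P(B) = 28/125
P(A∩B) = 137/500
Not equal → NOT independent

No, not independent


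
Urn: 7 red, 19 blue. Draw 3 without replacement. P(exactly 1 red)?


Hypergeometric: C(7,1)×C(19,2)/C(26,3)
= 7×171/2600 = 1197/2600

P(X=1) = 1197/2600 ≈ 46.04%


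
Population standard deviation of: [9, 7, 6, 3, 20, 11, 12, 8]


Mean = 76/8 = 19/2
  (9-19/2)²=1/4
  (7-19/2)²=25/4
  (6-19/2)²=49/4
  (3-19/2)²=169/4
  (20-19/2)²=441/4
  (11-19/2)²=9/4
  (12-19/2)²=25/4
  (8-19/2)²=9/4
Σ(x-μ)² = 182
σ² = 182/8 = 91/4

σ = √(91/4) ≈ 4.7697


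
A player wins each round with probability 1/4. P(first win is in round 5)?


Geometric: P(X=5) = (1-p)^(k-1)×p = (3/4)^4×1/4 = 81/1024

P(X=5) = 81/1024 ≈ 7.91%


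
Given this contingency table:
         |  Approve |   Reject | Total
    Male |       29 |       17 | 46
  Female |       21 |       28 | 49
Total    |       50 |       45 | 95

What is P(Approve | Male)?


P(Approve | Male) = 29/(29+17) = 29/46

P(Approve|Male) = 29/46 ≈ 63.04%


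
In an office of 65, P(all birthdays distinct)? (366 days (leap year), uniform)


P(all different) = Π(366-i)/366 for i=0..64
= (366/366)×(365/366)×...×(302/366)
= 0.002358

P ≈ 0.0024 ≈ 0.24%


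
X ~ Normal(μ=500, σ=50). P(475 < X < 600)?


z₁=(475-500)/50=-0.5, z₂=(600-500)/50=2.0
P = Φ(2.0) - Φ(-0.5) = 0.977250 - 0.308538 = 0.668712 ≈ 0.6687

P(475 < X < 600) ≈ 0.6687


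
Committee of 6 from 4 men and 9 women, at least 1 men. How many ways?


Count by #men:
  1M,5W: C(4,1)×C(9,5)=504
  2M,4W: C(4,2)×C(9,4)=756
  3M,3W: C(4,3)×C(9,3)=336
  4M,2W: C(4,4)×C(9,2)=36
Total = 1632

1632


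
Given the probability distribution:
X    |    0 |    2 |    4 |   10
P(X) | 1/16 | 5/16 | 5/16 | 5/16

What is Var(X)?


E[X] = 5
E[X²] = 75/2
Var(X) = E[X²] - (E[X])² = 75/2 - 25 = 25/2

Var(X) = 25/2 ≈ 12.5000


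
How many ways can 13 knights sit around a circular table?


Circular arrangements of 13 distinct objects: fix one position to break rotational symmetry.
(n-1)! = 12! = 479001600

479001600


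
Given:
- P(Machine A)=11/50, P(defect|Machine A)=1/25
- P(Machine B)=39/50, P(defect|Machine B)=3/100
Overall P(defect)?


P(B) = Σ P(B|Aᵢ)×P(Aᵢ)
  1/25×11/50 = 11/1250
  3/100×39/50 = 117/5000
Sum = 161/5000

P(defect) = 161/5000 ≈ 3.22%


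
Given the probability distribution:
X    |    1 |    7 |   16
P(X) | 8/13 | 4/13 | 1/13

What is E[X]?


E[X] = Σ x·P(X=x)
= (1)×(8/13) + (7)×(4/13) + (16)×(1/13)
= 4

E[X] = 4


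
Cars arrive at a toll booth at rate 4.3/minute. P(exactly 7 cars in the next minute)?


Poisson(λ=4.3): P(X=7) = e^(-λ)×λ^k/k!
= e^(-4.3) × 4.3^7 / 7!
≈ 0.01356855901 × 27181.8611107 / 5040 ≈ 0.073178

P(X=7) ≈ 0.073178 ≈ 7.32%


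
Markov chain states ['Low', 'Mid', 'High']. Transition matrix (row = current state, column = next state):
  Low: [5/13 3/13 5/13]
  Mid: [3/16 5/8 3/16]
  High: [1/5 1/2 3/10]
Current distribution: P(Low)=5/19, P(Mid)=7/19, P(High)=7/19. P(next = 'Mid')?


P(next=Mid) = Σᵢ P(now=i)×P(i→Mid)
= 5/19×3/13 + 7/19×5/8 + 7/19×1/2
= 15/247 + 35/152 + 7/38 = 939/1976

P = 939/1976 ≈ 0.4752


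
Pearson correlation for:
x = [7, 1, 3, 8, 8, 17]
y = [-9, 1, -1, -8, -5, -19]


n=6, Σx=44, Σy=-41, Σxy=-492, Σx²=476, Σy²=533
r = (6×(-492) - 44×(-41))/√((6×476 - 44²)(6×533 - (-41)²))
= -1148/√(920×1517) = -1148/√1395640 ≈ -1148/1181.3721 ≈ -0.9718

r ≈ -0.9718


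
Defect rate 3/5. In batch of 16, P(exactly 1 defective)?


Binomial: P(X=1) = C(16,1)×p^1×(1-p)^15
= 16 × 3/5 × 32768/30517578125 = 1572864/152587890625

P(X=1) = 1572864/152587890625 ≈ 0.00%


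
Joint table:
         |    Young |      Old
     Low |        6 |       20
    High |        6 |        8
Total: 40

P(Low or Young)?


P(Low∨Young) = P(Low) + P(Young) - P(Low∧Young)
= (26 + 12 - 6)/40 = 32/40 = 4/5

P = 4/5 ≈ 80.00%


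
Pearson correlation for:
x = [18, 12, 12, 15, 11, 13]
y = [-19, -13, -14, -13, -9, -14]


n=6, Σx=81, Σy=-82, Σxy=-1142, Σx²=1127, Σy²=1172
r = (6×(-1142) - 81×(-82))/√((6×1127 - 81²)(6×1172 - (-82)²))
= -210/√(201×308) = -210/√61908 ≈ -210/248.8132 ≈ -0.8440

r ≈ -0.8440


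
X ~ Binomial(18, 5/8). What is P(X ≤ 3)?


P(X ≤ 3) = Σ P(X=i) for i=0..3
P(X=0) = 387420489/18014398509481984
P(X=1) = 5811307335/9007199254740992
P(X=2) = 164653707825/18014398509481984
P(X=3) = 91474282125/1125899906842624
Sum = 205031532123/2251799813685248

P(X ≤ 3) = 205031532123/2251799813685248 ≈ 0.01%


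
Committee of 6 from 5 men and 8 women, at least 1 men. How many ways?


Count by #men:
  1M,5W: C(5,1)×C(8,5)=280
  2M,4W: C(5,2)×C(8,4)=700
  3M,3W: C(5,3)×C(8,3)=560
  4M,2W: C(5,4)×C(8,2)=140
  5M,1W: C(5,5)×C(8,1)=8
Total = 1688

1688


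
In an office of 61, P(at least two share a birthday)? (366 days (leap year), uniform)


P(all different) = Π(366-i)/366 for i=0..60
= 0.004988
P(match) = 1 - 0.004988 = 0.995012

P ≈ 0.9950 ≈ 99.50%


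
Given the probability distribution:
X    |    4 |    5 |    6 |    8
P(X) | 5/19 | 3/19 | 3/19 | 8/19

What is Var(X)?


E[X] = 117/19
E[X²] = 775/19
Var(X) = E[X²] - (E[X])² = 775/19 - 13689/361 = 1036/361

Var(X) = 1036/361 ≈ 2.8698


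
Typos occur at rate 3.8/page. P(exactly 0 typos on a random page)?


Poisson(λ=3.8): P(X=0) = e^(-λ)×λ^k/k!
= e^(-3.8) × 3.8^0 / 0!
≈ 0.02237077186 × 1 / 1 ≈ 0.022371

P(X=0) ≈ 0.022371 ≈ 2.24%


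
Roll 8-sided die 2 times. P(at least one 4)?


P(no 4)^2 = (7/8)^2 = 49/64
P(≥1) = 1 - 49/64 = 15/64

P = 15/64 ≈ 23.44%


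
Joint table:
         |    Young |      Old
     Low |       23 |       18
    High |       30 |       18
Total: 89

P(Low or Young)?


P(Low∨Young) = P(Low) + P(Young) - P(Low∧Young)
= (41 + 53 - 23)/89 = 71/89

P = 71/89 ≈ 79.78%


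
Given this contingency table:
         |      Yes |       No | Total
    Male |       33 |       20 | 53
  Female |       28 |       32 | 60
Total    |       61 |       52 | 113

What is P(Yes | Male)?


P(Yes | Male) = 33/(33+20) = 33/53

P(Yes|Male) = 33/53 ≈ 62.26%


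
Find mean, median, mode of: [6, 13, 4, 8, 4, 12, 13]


Sorted: [4, 4, 6, 8, 12, 13, 13]
Mean = 60/7
Median = 8
Freq: {6: 1, 13: 2, 4: 2, 8: 1, 12: 1}
Mode: [4, 13]

Mean=60/7, Median=8, Mode=[4, 13]


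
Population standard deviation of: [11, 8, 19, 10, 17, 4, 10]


Mean = 79/7
  (11-79/7)²=4/49
  (8-79/7)²=529/49
  (19-79/7)²=2916/49
  (10-79/7)²=81/49
  (17-79/7)²=1600/49
  (4-79/7)²=2601/49
  (10-79/7)²=81/49
Σ(x-μ)² = 1116/7
σ² = (1116/7)/7 = 1116/49

σ = √(1116/49) ≈ 4.7724


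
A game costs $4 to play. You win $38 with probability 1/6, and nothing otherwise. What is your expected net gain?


E[gain] = (38-4)×1/6 + (-4)×5/6
= 17/3 - 10/3 = 7/3

Expected net gain = $7/3 ≈ $2.33


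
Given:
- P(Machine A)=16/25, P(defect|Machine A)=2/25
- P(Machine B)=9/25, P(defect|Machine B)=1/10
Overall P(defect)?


P(B) = Σ P(B|Aᵢ)×P(Aᵢ)
  2/25×16/25 = 32/625
  1/10×9/25 = 9/250
Sum = 109/1250

P(defect) = 109/1250 ≈ 8.72%


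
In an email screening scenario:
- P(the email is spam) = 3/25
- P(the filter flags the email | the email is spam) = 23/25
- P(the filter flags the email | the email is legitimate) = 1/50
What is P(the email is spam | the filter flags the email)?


Using Bayes' theorem:
P(A|B) = P(B|A)·P(A) / P(B)

P(the filter flags the email) = 23/25 × 3/25 + 1/50 × 22/25
= 69/625 + 11/625 = 16/125

P(the email is spam|the filter flags the email) = (69/625) / (16/125) = 69/80

P(the email is spam|the filter flags the email) = 69/80 ≈ 86.25%


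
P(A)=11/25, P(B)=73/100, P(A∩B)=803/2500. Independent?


P(A)×P(B) = 803/2500
P(A∩B) = 803/2500
Equal ✓ → Independent

Yes, independent


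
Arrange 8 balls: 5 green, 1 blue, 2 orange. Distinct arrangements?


8!/(5!×1!×2!) = 168

168


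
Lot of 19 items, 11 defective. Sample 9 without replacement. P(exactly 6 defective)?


Hypergeometric: C(11,6)×C(8,3)/C(19,9)
= 462×56/92378 = 1176/4199

P(X=6) = 1176/4199 ≈ 28.01%


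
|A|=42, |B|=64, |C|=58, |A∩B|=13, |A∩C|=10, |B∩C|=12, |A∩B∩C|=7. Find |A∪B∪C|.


|A∪B∪C| = 42+64+58-13-10-12+7 = 136

|A∪B∪C| = 136


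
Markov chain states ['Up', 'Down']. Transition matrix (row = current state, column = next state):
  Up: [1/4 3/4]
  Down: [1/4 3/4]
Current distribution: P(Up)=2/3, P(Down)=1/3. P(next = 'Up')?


P(next=Up) = Σᵢ P(now=i)×P(i→Up)
= 2/3×1/4 + 1/3×1/4
= 1/6 + 1/12 = 1/4

P = 1/4 ≈ 0.2500


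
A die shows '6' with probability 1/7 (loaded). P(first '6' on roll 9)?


Geometric: P(X=9) = (1-p)^(k-1)×p = (6/7)^8×1/7 = 1679616/40353607

P(X=9) = 1679616/40353607 ≈ 4.16%


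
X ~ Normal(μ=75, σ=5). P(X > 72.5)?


z = (72.5-75)/5 = -0.5
P(X > 72.5) = 1 - P(Z ≤ -0.5) = 1 - 0.3085 = 0.6915

P(X > 72.5) ≈ 0.6915


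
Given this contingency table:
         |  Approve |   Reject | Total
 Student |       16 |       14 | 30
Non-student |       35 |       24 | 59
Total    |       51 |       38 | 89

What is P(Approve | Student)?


P(Approve | Student) = 16/(16+14) = 16/30 = 8/15

P(Approve|Student) = 8/15 ≈ 53.33%


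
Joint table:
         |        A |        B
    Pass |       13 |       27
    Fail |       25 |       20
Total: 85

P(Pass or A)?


P(Pass∨A) = P(Pass) + P(A) - P(Pass∧A)
= (40 + 38 - 13)/85 = 65/85 = 13/17

P = 13/17 ≈ 76.47%


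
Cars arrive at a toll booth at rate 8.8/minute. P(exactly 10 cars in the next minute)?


Poisson(λ=8.8): P(X=10) = e^(-λ)×λ^k/k!
= e^(-8.8) × 8.8^10 / 10!
≈ 0.0001507330751 × 2785009760.09 / 3628800 ≈ 0.115684

P(X=10) ≈ 0.115684 ≈ 11.57%


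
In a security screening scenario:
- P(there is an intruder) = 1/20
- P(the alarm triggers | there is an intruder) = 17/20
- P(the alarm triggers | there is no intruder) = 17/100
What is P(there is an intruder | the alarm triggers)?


Using Bayes' theorem:
P(A|B) = P(B|A)·P(A) / P(B)

P(the alarm triggers) = 17/20 × 1/20 + 17/100 × 19/20
= 17/400 + 323/2000 = 51/250

P(there is an intruder|the alarm triggers) = (17/400) / (51/250) = 5/24

P(there is an intruder|the alarm triggers) = 5/24 ≈ 20.83%


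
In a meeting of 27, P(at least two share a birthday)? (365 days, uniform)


P(all different) = Π(365-i)/365 for i=0..26
= 0.373141
P(match) = 1 - 0.373141 = 0.626859

P ≈ 0.6269 ≈ 62.69%


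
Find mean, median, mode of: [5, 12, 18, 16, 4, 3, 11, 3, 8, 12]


Sorted: [3, 3, 4, 5, 8, 11, 12, 12, 16, 18]
Mean = 92/10 = 46/5
Median = 19/2
Freq: {5: 1, 12: 2, 18: 1, 16: 1, 4: 1, 3: 2, 11: 1, 8: 1}
Mode: [3, 12]

Mean=46/5, Median=19/2, Mode=[3, 12]


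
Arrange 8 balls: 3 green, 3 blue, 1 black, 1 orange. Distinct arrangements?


8!/(3!×3!×1!×1!) = 1120

1120


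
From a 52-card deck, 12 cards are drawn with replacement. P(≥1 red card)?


P(not a red card) = 26/52 = 1/2
P(none in 12 draws) = (1/2)^12 = 1/4096
P(≥1 red card) = 1 - 1/4096 = 4095/4096

P = 4095/4096 ≈ 99.98%


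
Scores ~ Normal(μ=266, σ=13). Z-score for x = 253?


z = (x - μ)/σ = (253 - 266)/13 = -1.0

z = -1.0


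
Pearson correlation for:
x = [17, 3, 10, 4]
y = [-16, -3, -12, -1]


n=4, Σx=34, Σy=-32, Σxy=-405, Σx²=414, Σy²=410
r = (4×(-405) - 34×(-32))/√((4×414 - 34²)(4×410 - (-32)²))
= -532/√(500×616) = -532/√308000 ≈ -532/554.9775 ≈ -0.9586

r ≈ -0.9586


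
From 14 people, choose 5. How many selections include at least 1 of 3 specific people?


Complement: C(14,5) - C(11,5) = 2002 - 462 = 1540

1540


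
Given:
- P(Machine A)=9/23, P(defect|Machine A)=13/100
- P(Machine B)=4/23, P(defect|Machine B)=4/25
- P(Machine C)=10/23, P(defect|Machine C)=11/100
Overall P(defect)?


P(B) = Σ P(B|Aᵢ)×P(Aᵢ)
  13/100×9/23 = 117/2300
  4/25×4/23 = 16/575
  11/100×10/23 = 11/230
Sum = 291/2300

P(defect) = 291/2300 ≈ 12.65%


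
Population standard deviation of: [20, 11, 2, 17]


Mean = 50/4 = 25/2
  (20-25/2)²=225/4
  (11-25/2)²=9/4
  (2-25/2)²=441/4
  (17-25/2)²=81/4
Σ(x-μ)² = 189
σ² = 189/4

σ = √(189/4) ≈ 6.8739


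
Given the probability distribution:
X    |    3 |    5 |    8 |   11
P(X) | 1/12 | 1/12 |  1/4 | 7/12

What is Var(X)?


E[X] = 109/12
E[X²] = 1073/12
Var(X) = E[X²] - (E[X])² = 1073/12 - 11881/144 = 995/144

Var(X) = 995/144 ≈ 6.9097


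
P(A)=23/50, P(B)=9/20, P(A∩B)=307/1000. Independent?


P(A)×P(B) = 207/1000
P(A∩B) = 307/1000
Not equal → NOT independent

No, not independent


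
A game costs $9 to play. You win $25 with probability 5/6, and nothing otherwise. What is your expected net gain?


E[gain] = (25-9)×5/6 + (-9)×1/6
= 40/3 - 3/2 = 71/6

Expected net gain = $71/6 ≈ $11.83


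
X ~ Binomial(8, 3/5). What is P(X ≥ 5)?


P(X ≥ 5) = Σ P(X=i) for i=5..8
P(X=5) = 108864/390625
P(X=6) = 81648/390625
P(X=7) = 34992/390625
P(X=8) = 6561/390625
Sum = 46413/78125

P(X ≥ 5) = 46413/78125 ≈ 59.41%


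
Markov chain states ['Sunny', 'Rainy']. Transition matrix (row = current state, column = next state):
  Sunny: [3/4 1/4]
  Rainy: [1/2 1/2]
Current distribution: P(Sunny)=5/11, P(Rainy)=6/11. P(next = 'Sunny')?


P(next=Sunny) = Σᵢ P(now=i)×P(i→Sunny)
= 5/11×3/4 + 6/11×1/2
= 15/44 + 3/11 = 27/44

P = 27/44 ≈ 0.6136


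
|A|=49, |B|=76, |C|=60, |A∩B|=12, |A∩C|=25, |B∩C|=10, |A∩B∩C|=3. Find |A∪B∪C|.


|A∪B∪C| = 49+76+60-12-25-10+3 = 141

|A∪B∪C| = 141


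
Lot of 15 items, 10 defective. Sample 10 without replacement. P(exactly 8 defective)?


Hypergeometric: C(10,8)×C(5,2)/C(15,10)
= 45×10/3003 = 150/1001

P(X=8) = 150/1001 ≈ 14.99%


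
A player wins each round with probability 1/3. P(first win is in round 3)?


Geometric: P(X=3) = (1-p)^(k-1)×p = (2/3)^2×1/3 = 4/27

P(X=3) = 4/27 ≈ 14.81%


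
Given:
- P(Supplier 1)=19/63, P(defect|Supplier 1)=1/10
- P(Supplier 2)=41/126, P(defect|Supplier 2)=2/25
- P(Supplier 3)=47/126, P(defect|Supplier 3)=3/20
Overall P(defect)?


P(B) = Σ P(B|Aᵢ)×P(Aᵢ)
  1/10×19/63 = 19/630
  2/25×41/126 = 41/1575
  3/20×47/126 = 47/840
Sum = 157/1400

P(defect) = 157/1400 ≈ 11.21%


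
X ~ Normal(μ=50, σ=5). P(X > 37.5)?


z = (37.5-50)/5 = -2.5
P(X > 37.5) = 1 - P(Z ≤ -2.5) = 1 - 0.0062 = 0.9938

P(X > 37.5) ≈ 0.9938


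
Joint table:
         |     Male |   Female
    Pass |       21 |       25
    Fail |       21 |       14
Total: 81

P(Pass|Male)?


P(Pass|Male) = 21/(21+21) = 21/42 = 1/2

P = 1/2 ≈ 50.00%


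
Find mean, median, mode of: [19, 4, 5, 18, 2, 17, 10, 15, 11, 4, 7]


Sorted: [2, 4, 4, 5, 7, 10, 11, 15, 17, 18, 19]
Mean = 112/11
Median = 10
Freq: {19: 1, 4: 2, 5: 1, 18: 1, 2: 1, 17: 1, 10: 1, 15: 1, 11: 1, 7: 1}
Mode: [4]

Mean=112/11, Median=10, Mode=4


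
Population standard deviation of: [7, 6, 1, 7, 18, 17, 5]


Mean = 61/7
  (7-61/7)²=144/49
  (6-61/7)²=361/49
  (1-61/7)²=2916/49
  (7-61/7)²=144/49
  (18-61/7)²=4225/49
  (17-61/7)²=3364/49
  (5-61/7)²=676/49
Σ(x-μ)² = 1690/7
σ² = (1690/7)/7 = 1690/49

σ = √(1690/49) ≈ 5.8728


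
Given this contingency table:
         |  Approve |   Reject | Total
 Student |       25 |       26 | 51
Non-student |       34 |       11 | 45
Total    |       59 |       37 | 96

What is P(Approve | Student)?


P(Approve | Student) = 25/(25+26) = 25/51

P(Approve|Student) = 25/51 ≈ 49.02%


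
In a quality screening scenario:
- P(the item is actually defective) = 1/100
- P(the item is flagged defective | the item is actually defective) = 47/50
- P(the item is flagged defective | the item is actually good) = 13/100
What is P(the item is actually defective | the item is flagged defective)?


Using Bayes' theorem:
P(A|B) = P(B|A)·P(A) / P(B)

P(the item is flagged defective) = 47/50 × 1/100 + 13/100 × 99/100
= 47/5000 + 1287/10000 = 1381/10000

P(the item is actually defective|the item is flagged defective) = (47/5000) / (1381/10000) = 94/1381

P(the item is actually defective|the item is flagged defective) = 94/1381 ≈ 6.81%


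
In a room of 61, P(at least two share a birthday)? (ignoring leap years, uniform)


P(all different) = Π(365-i)/365 for i=0..60
= 0.004911
P(match) = 1 - 0.004911 = 0.995089

P ≈ 0.9951 ≈ 99.51%


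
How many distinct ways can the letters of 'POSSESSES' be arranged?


Letters: 9, freq: {'P': 1, 'O': 1, 'S': 5, 'E': 2}
9!/(1!×1!×5!×2!) = 362880/240 = 1512

1512


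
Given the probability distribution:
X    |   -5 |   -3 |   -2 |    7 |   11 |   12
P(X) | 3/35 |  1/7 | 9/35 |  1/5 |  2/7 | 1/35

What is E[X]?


E[X] = Σ x·P(X=x)
= (-5)×(3/35) + (-3)×(1/7) + (-2)×(9/35) + (7)×(1/5) + (11)×(2/7) + (12)×(1/35)
= 123/35

E[X] = 123/35


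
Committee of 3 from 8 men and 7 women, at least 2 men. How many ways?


Count by #men:
  2M,1W: C(8,2)×C(7,1)=196
  3M,0W: C(8,3)×C(7,0)=56
Total = 252

252


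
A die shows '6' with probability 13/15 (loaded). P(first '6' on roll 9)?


Geometric: P(X=9) = (1-p)^(k-1)×p = (2/15)^8×13/15 = 3328/38443359375

P(X=9) = 3328/38443359375 ≈ 0.00%


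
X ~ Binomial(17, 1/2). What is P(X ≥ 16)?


P(X ≥ 16) = Σ P(X=i) for i=16..17
P(X=16) = 17/131072
P(X=17) = 1/131072
Sum = 9/65536

P(X ≥ 16) = 9/65536 ≈ 0.01%


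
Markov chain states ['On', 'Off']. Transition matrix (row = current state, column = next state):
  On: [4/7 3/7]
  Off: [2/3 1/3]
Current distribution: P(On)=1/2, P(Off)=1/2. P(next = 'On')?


P(next=On) = Σᵢ P(now=i)×P(i→On)
= 1/2×4/7 + 1/2×2/3
= 2/7 + 1/3 = 13/21

P = 13/21 ≈ 0.6190


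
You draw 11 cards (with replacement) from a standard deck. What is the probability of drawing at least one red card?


P(not a red card) = 26/52 = 1/2
P(none in 11 draws) = (1/2)^11 = 1/2048
P(≥1 red card) = 1 - 1/2048 = 2047/2048

P = 2047/2048 ≈ 99.95%


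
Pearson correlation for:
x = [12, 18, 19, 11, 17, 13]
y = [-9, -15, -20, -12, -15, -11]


n=6, Σx=90, Σy=-82, Σxy=-1288, Σx²=1408, Σy²=1196
r = (6×(-1288) - 90×(-82))/√((6×1408 - 90²)(6×1196 - (-82)²))
= -348/√(348×452) = -348/√157296 ≈ -348/396.6056 ≈ -0.8774

r ≈ -0.8774


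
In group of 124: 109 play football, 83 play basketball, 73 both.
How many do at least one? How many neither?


|A∪B| = 109+83-73 = 119
Neither = 124-119 = 5

At least one: 119; Neither: 5


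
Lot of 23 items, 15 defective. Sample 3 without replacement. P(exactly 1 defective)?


Hypergeometric: C(15,1)×C(8,2)/C(23,3)
= 15×28/1771 = 60/253

P(X=1) = 60/253 ≈ 23.72%


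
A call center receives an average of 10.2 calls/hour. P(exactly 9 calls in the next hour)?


Poisson(λ=10.2): P(X=9) = e^(-λ)×λ^k/k!
= e^(-10.2) × 10.2^9 / 9!
≈ 3.717031868e-05 × 1195092568.62 / 362880 ≈ 0.122415

P(X=9) ≈ 0.122415 ≈ 12.24%


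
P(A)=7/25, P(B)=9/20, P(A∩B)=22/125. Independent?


P(A)×P(B) = 63/500
P(A∩B) = 22/125
Not equal → NOT independent

No, not independent


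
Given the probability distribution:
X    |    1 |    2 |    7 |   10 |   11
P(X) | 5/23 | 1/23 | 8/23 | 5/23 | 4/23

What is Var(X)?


E[X] = 157/23
E[X²] = 1385/23
Var(X) = E[X²] - (E[X])² = 1385/23 - 24649/529 = 7206/529

Var(X) = 7206/529 ≈ 13.6219


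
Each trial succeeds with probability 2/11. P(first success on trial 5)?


Geometric: P(X=5) = (1-p)^(k-1)×p = (9/11)^4×2/11 = 13122/161051

P(X=5) = 13122/161051 ≈ 8.15%


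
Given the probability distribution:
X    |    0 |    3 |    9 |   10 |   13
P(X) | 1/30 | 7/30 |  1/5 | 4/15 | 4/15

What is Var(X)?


E[X] = 259/30
E[X²] = 2701/30
Var(X) = E[X²] - (E[X])² = 2701/30 - 67081/900 = 13949/900

Var(X) = 13949/900 ≈ 15.4989


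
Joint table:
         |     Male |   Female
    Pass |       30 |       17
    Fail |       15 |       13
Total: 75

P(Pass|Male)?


P(Pass|Male) = 30/(30+15) = 30/45 = 2/3

P = 2/3 ≈ 66.67%


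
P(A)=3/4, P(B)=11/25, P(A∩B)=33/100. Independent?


P(A)×P(B) = 33/100
P(A∩B) = 33/100
Equal ✓ → Independent

Yes, independent


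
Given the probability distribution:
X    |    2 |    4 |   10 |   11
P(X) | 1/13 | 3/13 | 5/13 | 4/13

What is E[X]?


E[X] = Σ x·P(X=x)
= (2)×(1/13) + (4)×(3/13) + (10)×(5/13) + (11)×(4/13)
= 108/13

E[X] = 108/13


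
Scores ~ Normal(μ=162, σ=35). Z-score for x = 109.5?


z = (x - μ)/σ = (109.5 - 162)/35 = -1.5

z = -1.5


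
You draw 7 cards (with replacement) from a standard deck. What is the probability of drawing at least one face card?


P(not a face card) = 40/52 = 10/13
P(none in 7 draws) = (10/13)^7 = 10000000/62748517
P(≥1 face card) = 1 - 10000000/62748517 = 52748517/62748517

P = 52748517/62748517 ≈ 84.06%


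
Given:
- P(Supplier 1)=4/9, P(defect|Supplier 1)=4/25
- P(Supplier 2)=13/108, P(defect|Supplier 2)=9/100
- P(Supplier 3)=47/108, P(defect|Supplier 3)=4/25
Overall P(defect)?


P(B) = Σ P(B|Aᵢ)×P(Aᵢ)
  4/25×4/9 = 16/225
  9/100×13/108 = 13/1200
  4/25×47/108 = 47/675
Sum = 1637/10800

P(defect) = 1637/10800 ≈ 15.16%


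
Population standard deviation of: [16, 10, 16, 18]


Mean = 60/4 = 15
  (16-15)²=1
  (10-15)²=25
  (16-15)²=1
  (18-15)²=9
Σ(x-μ)² = 36
σ² = 36/4 = 9

σ = √(9) ≈ 3.0000


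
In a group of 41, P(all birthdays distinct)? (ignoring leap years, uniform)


P(all different) = Π(365-i)/365 for i=0..40
= (365/365)×(364/365)×...×(325/365)
= 0.096848

P ≈ 0.0968 ≈ 9.68%


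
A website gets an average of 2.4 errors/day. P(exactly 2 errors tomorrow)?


Poisson(λ=2.4): P(X=2) = e^(-λ)×λ^k/k!
= e^(-2.4) × 2.4^2 / 2!
≈ 0.09071795329 × 5.76 / 2 ≈ 0.261268

P(X=2) ≈ 0.261268 ≈ 26.13%


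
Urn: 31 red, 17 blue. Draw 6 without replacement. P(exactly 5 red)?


Hypergeometric: C(31,5)×C(17,1)/C(48,6)
= 169911×17/12271512 = 962829/4090504

P(X=5) = 962829/4090504 ≈ 23.54%


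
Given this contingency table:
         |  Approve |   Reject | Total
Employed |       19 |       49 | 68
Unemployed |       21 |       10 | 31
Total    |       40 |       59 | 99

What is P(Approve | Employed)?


P(Approve | Employed) = 19/(19+49) = 19/68

P(Approve|Employed) = 19/68 ≈ 27.94%


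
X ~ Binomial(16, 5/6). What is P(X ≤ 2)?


P(X ≤ 2) = Σ P(X=i) for i=0..2
P(X=0) = 1/2821109907456
P(X=1) = 5/176319369216
P(X=2) = 125/117546246144
Sum = 1027/940369969152

P(X ≤ 2) = 1027/940369969152 ≈ 0.00%


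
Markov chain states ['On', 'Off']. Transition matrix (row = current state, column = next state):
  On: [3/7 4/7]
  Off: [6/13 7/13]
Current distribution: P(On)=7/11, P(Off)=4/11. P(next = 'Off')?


P(next=Off) = Σᵢ P(now=i)×P(i→Off)
= 7/11×4/7 + 4/11×7/13
= 4/11 + 28/143 = 80/143

P = 80/143 ≈ 0.5594


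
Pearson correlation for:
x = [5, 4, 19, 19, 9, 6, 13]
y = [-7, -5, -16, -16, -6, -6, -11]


n=7, Σx=75, Σy=-67, Σxy=-896, Σx²=1049, Σy²=779
r = (7×(-896) - 75×(-67))/√((7×1049 - 75²)(7×779 - (-67)²))
= -1247/√(1718×964) = -1247/√1656152 ≈ -1247/1286.9157 ≈ -0.9690

r ≈ -0.9690


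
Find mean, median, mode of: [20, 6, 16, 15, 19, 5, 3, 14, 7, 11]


Sorted: [3, 5, 6, 7, 11, 14, 15, 16, 19, 20]
Mean = 116/10 = 58/5
Median = 25/2
Freq: {20: 1, 6: 1, 16: 1, 15: 1, 19: 1, 5: 1, 3: 1, 14: 1, 7: 1, 11: 1}
Mode: No mode

Mean=58/5, Median=25/2, Mode=No mode


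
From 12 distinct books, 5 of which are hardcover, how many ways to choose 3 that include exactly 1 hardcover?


Choose 1 of the 5 hardcovers and 2 of the other 7 books:
C(5,1)×C(7,2) = 5×21 = 105

105


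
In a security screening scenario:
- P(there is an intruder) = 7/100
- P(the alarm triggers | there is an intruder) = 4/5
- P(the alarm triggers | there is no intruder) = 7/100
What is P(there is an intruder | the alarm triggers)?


Using Bayes' theorem:
P(A|B) = P(B|A)·P(A) / P(B)

P(the alarm triggers) = 4/5 × 7/100 + 7/100 × 93/100
= 7/125 + 651/10000 = 1211/10000

P(there is an intruder|the alarm triggers) = (7/125) / (1211/10000) = 80/173

P(there is an intruder|the alarm triggers) = 80/173 ≈ 46.24%


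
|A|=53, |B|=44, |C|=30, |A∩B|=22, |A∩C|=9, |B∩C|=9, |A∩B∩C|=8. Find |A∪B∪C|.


|A∪B∪C| = 53+44+30-22-9-9+8 = 95

|A∪B∪C| = 95


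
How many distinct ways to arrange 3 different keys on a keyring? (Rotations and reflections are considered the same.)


Free circular arrangements: rotations and reflections both identified.
(n-1)!/2 = 2!/2 = 2/2 = 1

1


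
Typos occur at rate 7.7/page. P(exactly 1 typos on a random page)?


Poisson(λ=7.7): P(X=1) = e^(-λ)×λ^k/k!
= e^(-7.7) × 7.7^1 / 1!
≈ 0.0004528271829 × 7.7 / 1 ≈ 0.003487

P(X=1) ≈ 0.003487 ≈ 0.35%


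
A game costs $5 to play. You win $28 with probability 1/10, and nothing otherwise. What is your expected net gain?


E[gain] = (28-5)×1/10 + (-5)×9/10
= 23/10 - 9/2 = -11/5

Expected net gain = $-11/5 ≈ $-2.20


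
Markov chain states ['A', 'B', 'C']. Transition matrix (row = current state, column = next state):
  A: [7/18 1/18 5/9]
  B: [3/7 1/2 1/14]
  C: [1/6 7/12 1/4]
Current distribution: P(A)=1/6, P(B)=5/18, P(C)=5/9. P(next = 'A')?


P(next=A) = Σᵢ P(now=i)×P(i→A)
= 1/6×7/18 + 5/18×3/7 + 5/9×1/6
= 7/108 + 5/42 + 5/54 = 209/756

P = 209/756 ≈ 0.2765


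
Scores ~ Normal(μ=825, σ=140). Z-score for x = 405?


z = (x - μ)/σ = (405 - 825)/140 = -3.0

z = -3.0


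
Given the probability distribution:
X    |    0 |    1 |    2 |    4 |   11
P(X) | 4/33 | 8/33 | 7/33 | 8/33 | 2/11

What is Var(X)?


E[X] = 40/11
E[X²] = 890/33
Var(X) = E[X²] - (E[X])² = 890/33 - 1600/121 = 4990/363

Var(X) = 4990/363 ≈ 13.7466


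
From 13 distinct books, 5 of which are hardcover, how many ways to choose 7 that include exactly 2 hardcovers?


Choose 2 of the 5 hardcovers and 5 of the other 8 books:
C(5,2)×C(8,5) = 10×56 = 560

560


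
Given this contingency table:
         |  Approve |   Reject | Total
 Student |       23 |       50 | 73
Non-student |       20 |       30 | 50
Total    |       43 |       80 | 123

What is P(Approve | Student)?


P(Approve | Student) = 23/(23+50) = 23/73

P(Approve|Student) = 23/73 ≈ 31.51%


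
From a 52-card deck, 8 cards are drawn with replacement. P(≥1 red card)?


P(not a red card) = 26/52 = 1/2
P(none in 8 draws) = (1/2)^8 = 1/256
P(≥1 red card) = 1 - 1/256 = 255/256

P = 255/256 ≈ 99.61%


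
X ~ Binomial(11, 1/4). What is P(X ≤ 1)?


P(X ≤ 1) = Σ P(X=i) for i=0..1
P(X=0) = 177147/4194304
P(X=1) = 649539/4194304
Sum = 413343/2097152

P(X ≤ 1) = 413343/2097152 ≈ 19.71%


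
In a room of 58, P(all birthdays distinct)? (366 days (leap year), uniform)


P(all different) = Π(366-i)/366 for i=0..57
= (366/366)×(365/366)×...×(309/366)
= 0.008451

P ≈ 0.0085 ≈ 0.85%


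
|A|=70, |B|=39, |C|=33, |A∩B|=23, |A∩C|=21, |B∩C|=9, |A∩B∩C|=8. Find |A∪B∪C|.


|A∪B∪C| = 70+39+33-23-21-9+8 = 97

|A∪B∪C| = 97


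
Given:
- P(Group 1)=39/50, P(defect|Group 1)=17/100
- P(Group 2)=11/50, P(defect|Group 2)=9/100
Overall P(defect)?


P(B) = Σ P(B|Aᵢ)×P(Aᵢ)
  17/100×39/50 = 663/5000
  9/100×11/50 = 99/5000
Sum = 381/2500

P(defect) = 381/2500 ≈ 15.24%


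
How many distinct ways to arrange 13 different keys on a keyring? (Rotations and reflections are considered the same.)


Free circular arrangements: rotations and reflections both identified.
(n-1)!/2 = 12!/2 = 479001600/2 = 239500800

239500800


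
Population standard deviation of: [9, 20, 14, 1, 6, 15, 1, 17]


Mean = 83/8
  (9-83/8)²=121/64
  (20-83/8)²=5929/64
  (14-83/8)²=841/64
  (1-83/8)²=5625/64
  (6-83/8)²=1225/64
  (15-83/8)²=1369/64
  (1-83/8)²=5625/64
  (17-83/8)²=2809/64
Σ(x-μ)² = 2943/8
σ² = (2943/8)/8 = 2943/64

σ = √(2943/64) ≈ 6.7812


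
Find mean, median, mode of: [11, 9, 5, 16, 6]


Sorted: [5, 6, 9, 11, 16]
Mean = 47/5
Median = 9
Freq: {11: 1, 9: 1, 5: 1, 16: 1, 6: 1}
Mode: No mode

Mean=47/5, Median=9, Mode=No mode


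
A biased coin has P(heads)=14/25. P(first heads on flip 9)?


Geometric: P(X=9) = (1-p)^(k-1)×p = (11/25)^8×14/25 = 3001024334/3814697265625

P(X=9) = 3001024334/3814697265625 ≈ 0.08%


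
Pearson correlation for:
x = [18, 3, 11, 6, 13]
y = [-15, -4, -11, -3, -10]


n=5, Σx=51, Σy=-43, Σxy=-551, Σx²=659, Σy²=471
r = (5×(-551) - 51×(-43))/√((5×659 - 51²)(5×471 - (-43)²))
= -562/√(694×506) = -562/√351164 ≈ -562/592.5909 ≈ -0.9484

r ≈ -0.9484


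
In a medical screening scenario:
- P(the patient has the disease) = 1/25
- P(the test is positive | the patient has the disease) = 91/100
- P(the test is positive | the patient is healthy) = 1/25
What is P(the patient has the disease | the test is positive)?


Using Bayes' theorem:
P(A|B) = P(B|A)·P(A) / P(B)

P(the test is positive) = 91/100 × 1/25 + 1/25 × 24/25
= 91/2500 + 24/625 = 187/2500

P(the patient has the disease|the test is positive) = (91/2500) / (187/2500) = 91/187

P(the patient has the disease|the test is positive) = 91/187 ≈ 48.66%


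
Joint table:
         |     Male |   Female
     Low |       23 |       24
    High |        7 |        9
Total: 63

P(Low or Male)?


P(Low∨Male) = P(Low) + P(Male) - P(Low∧Male)
= (47 + 30 - 23)/63 = 54/63 = 6/7

P = 6/7 ≈ 85.71%


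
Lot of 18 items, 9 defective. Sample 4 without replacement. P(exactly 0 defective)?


Hypergeometric: C(9,0)×C(9,4)/C(18,4)
= 1×126/3060 = 7/170

P(X=0) = 7/170 ≈ 4.12%


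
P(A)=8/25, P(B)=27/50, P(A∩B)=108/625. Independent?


P(A)×P(B) = 108/625
P(A∩B) = 108/625
Equal ✓ → Independent

Yes, independent


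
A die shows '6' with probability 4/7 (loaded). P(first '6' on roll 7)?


Geometric: P(X=7) = (1-p)^(k-1)×p = (3/7)^6×4/7 = 2916/823543

P(X=7) = 2916/823543 ≈ 0.35%


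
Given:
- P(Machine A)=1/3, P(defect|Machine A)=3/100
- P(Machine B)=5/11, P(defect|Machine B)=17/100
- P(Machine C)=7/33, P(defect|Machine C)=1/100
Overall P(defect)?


P(B) = Σ P(B|Aᵢ)×P(Aᵢ)
  3/100×1/3 = 1/100
  17/100×5/11 = 17/220
  1/100×7/33 = 7/3300
Sum = 59/660

P(defect) = 59/660 ≈ 8.94%


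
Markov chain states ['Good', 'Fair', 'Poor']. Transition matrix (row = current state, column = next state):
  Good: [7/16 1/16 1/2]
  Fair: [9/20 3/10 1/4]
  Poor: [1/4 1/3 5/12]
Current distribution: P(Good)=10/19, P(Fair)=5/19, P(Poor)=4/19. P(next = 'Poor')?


P(next=Poor) = Σᵢ P(now=i)×P(i→Poor)
= 10/19×1/2 + 5/19×1/4 + 4/19×5/12
= 5/19 + 5/76 + 5/57 = 5/12

P = 5/12 ≈ 0.4167


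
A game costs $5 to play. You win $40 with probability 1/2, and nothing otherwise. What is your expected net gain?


E[gain] = (40-5)×1/2 + (-5)×1/2
= 35/2 - 5/2 = 15

Expected net gain = $15 ≈ $15.00


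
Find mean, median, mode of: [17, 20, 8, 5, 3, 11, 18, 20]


Sorted: [3, 5, 8, 11, 17, 18, 20, 20]
Mean = 102/8 = 51/4
Median = 14
Freq: {17: 1, 20: 2, 8: 1, 5: 1, 3: 1, 11: 1, 18: 1}
Mode: [20]

Mean=51/4, Median=14, Mode=20


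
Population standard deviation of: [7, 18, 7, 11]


Mean = 43/4
  (7-43/4)²=225/16
  (18-43/4)²=841/16
  (7-43/4)²=225/16
  (11-43/4)²=1/16
Σ(x-μ)² = 323/4
σ² = (323/4)/4 = 323/16

σ = √(323/16) ≈ 4.4931


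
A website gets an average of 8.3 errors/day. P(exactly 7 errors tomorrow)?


Poisson(λ=8.3): P(X=7) = e^(-λ)×λ^k/k!
= e^(-8.3) × 8.3^7 / 7!
≈ 0.0002485168271 × 2713605.09896 / 5040 ≈ 0.133805

P(X=7) ≈ 0.133805 ≈ 13.38%


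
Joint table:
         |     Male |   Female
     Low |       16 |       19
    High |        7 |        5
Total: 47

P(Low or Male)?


P(Low∨Male) = P(Low) + P(Male) - P(Low∧Male)
= (35 + 23 - 16)/47 = 42/47

P = 42/47 ≈ 89.36%


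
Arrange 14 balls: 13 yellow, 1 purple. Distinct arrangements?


14!/(13!×1!) = 14

14


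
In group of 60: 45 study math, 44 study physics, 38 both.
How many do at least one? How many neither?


|A∪B| = 45+44-38 = 51
Neither = 60-51 = 9

At least one: 51; Neither: 9


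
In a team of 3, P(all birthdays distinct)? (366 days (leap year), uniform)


P(all different) = Π(366-i)/366 for i=0..2
= (366/366)×(365/366)×...×(364/366)
= 0.991818

P ≈ 0.9918 ≈ 99.18%


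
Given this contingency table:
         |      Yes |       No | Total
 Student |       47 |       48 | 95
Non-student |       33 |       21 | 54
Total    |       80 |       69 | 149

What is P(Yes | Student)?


P(Yes | Student) = 47/(47+48) = 47/95

P(Yes|Student) = 47/95 ≈ 49.47%


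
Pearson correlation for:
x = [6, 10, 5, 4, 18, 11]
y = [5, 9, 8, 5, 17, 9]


n=6, Σx=54, Σy=53, Σxy=585, Σx²=622, Σy²=565
r = (6×585 - 54×53)/√((6×622 - 54²)(6×565 - 53²))
= 648/√(816×581) = 648/√474096 ≈ 648/688.5463 ≈ 0.9411

r ≈ 0.9411


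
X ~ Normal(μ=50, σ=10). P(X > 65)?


z = (65-50)/10 = 1.5
P(X > 65) = 1 - P(Z ≤ 1.5) = 1 - 0.9332 = 0.0668

P(X > 65) ≈ 0.0668


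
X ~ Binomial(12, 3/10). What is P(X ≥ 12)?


P(X ≥ 12) = Σ P(X=i) for i=12..12
P(X=12) = 531441/1000000000000
Sum = 531441/1000000000000

P(X ≥ 12) = 531441/1000000000000 ≈ 0.00%


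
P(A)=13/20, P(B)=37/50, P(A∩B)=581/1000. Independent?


P(A)×P(B) = 481/1000
P(A∩B) = 581/1000
Not equal → NOT independent

No, not independent


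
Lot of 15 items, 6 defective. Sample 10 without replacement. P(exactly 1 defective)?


Hypergeometric: C(6,1)×C(9,9)/C(15,10)
= 6×1/3003 = 2/1001

P(X=1) = 2/1001 ≈ 0.20%


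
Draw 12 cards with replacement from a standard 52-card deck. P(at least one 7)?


P(not a 7) = 48/52 = 12/13
P(none in 12 draws) = (12/13)^12 = 8916100448256/23298085122481
P(≥1 7) = 1 - 8916100448256/23298085122481 = 14381984674225/23298085122481

P = 14381984674225/23298085122481 ≈ 61.73%


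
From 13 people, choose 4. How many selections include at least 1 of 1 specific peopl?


Complement: C(13,4) - C(12,4) = 715 - 495 = 220

220


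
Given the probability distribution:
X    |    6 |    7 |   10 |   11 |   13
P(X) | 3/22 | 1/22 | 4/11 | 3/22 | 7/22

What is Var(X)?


E[X] = 229/22
E[X²] = 2503/22
Var(X) = E[X²] - (E[X])² = 2503/22 - 52441/484 = 2625/484

Var(X) = 2625/484 ≈ 5.4236


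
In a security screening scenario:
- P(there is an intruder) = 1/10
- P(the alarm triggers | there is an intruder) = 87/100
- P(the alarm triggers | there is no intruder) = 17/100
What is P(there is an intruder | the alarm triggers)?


Using Bayes' theorem:
P(A|B) = P(B|A)·P(A) / P(B)

P(the alarm triggers) = 87/100 × 1/10 + 17/100 × 9/10
= 87/1000 + 153/1000 = 6/25

P(there is an intruder|the alarm triggers) = (87/1000) / (6/25) = 29/80

P(there is an intruder|the alarm triggers) = 29/80 ≈ 36.25%


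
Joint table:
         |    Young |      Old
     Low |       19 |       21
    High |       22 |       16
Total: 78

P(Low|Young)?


P(Low|Young) = 19/(19+22) = 19/41

P = 19/41 ≈ 46.34%


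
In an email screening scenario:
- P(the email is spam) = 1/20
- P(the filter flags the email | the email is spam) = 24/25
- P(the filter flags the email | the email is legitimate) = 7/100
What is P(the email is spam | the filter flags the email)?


Using Bayes' theorem:
P(A|B) = P(B|A)·P(A) / P(B)

P(the filter flags the email) = 24/25 × 1/20 + 7/100 × 19/20
= 6/125 + 133/2000 = 229/2000

P(the email is spam|the filter flags the email) = (6/125) / (229/2000) = 96/229

P(the email is spam|the filter flags the email) = 96/229 ≈ 41.92%


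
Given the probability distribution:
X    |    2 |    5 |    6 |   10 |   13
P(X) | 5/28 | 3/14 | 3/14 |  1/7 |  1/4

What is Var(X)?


E[X] = 207/28
E[X²] = 1969/28
Var(X) = E[X²] - (E[X])² = 1969/28 - 42849/784 = 12283/784

Var(X) = 12283/784 ≈ 15.6671


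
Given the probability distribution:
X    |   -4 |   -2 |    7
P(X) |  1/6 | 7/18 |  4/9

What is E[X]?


E[X] = Σ x·P(X=x)
= (-4)×(1/6) + (-2)×(7/18) + (7)×(4/9)
= 5/3

E[X] = 5/3


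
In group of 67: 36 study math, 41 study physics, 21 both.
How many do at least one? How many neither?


|A∪B| = 36+41-21 = 56
Neither = 67-56 = 11

At least one: 56; Neither: 11


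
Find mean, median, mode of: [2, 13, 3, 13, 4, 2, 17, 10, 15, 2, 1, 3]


Sorted: [1, 2, 2, 2, 3, 3, 4, 10, 13, 13, 15, 17]
Mean = 85/12
Median = 7/2
Freq: {2: 3, 13: 2, 3: 2, 4: 1, 17: 1, 10: 1, 15: 1, 1: 1}
Mode: [2]

Mean=85/12, Median=7/2, Mode=2


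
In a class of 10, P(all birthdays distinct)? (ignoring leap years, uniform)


P(all different) = Π(365-i)/365 for i=0..9
= (365/365)×(364/365)×...×(356/365)
= 0.883052

P ≈ 0.8831 ≈ 88.31%


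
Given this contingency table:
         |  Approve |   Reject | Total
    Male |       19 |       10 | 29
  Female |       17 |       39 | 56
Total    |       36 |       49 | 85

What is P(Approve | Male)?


P(Approve | Male) = 19/(19+10) = 19/29

P(Approve|Male) = 19/29 ≈ 65.52%


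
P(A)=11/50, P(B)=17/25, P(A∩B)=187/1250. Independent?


P(A)×P(B) = 187/1250
P(A∩B) = 187/1250
Equal ✓ → Independent

Yes, independent


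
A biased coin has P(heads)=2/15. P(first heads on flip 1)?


Geometric: P(X=1) = (1-p)^(k-1)×p = (13/15)^0×2/15 = 2/15

P(X=1) = 2/15 ≈ 13.33%
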